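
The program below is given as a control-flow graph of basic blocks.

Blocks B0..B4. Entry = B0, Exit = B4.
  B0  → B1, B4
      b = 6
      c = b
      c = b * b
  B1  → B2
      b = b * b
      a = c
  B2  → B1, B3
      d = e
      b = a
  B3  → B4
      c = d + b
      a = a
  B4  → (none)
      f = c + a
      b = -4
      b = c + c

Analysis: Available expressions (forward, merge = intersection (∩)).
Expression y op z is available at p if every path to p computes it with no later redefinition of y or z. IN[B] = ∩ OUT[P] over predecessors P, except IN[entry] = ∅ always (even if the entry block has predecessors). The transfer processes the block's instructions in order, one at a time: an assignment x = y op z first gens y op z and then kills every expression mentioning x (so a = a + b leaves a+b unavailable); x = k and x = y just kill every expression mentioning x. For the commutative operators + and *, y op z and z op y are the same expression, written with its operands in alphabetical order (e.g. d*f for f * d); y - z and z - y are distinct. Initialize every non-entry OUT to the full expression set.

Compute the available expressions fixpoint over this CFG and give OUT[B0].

Per-block solution:
  B0:   IN={}   OUT={b*b}
  B1:   IN={}   OUT={}
  B2:   IN={}   OUT={}
  B3:   IN={}   OUT={b+d}
  B4:   IN={}   OUT={a+c, c+c}

B0 is the boundary node: IN[B0] = {}
Applying B0's transfer function to that IN value gives OUT[B0] (row B0 above).

Answer: {b*b}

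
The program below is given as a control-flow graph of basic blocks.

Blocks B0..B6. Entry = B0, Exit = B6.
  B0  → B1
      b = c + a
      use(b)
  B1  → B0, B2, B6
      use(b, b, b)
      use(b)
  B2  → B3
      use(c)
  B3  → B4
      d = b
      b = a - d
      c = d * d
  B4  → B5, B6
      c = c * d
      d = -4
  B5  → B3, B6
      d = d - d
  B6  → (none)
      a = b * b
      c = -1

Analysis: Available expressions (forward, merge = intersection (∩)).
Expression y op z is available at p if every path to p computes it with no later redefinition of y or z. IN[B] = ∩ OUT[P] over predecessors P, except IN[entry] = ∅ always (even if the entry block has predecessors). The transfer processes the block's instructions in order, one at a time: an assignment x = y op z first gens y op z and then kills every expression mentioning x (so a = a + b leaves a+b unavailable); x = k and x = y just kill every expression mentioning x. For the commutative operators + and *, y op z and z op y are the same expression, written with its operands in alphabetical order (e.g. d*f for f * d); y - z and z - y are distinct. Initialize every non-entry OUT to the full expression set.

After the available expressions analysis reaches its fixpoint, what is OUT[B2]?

Answer: {a+c}

Working:
Per-block solution:
  B0:  IN={}  OUT={a+c}
  B1:  IN={a+c}  OUT={a+c}
  B2:  IN={a+c}  OUT={a+c}
  B3:  IN={}  OUT={a-d, d*d}
  B4:  IN={a-d, d*d}  OUT={}
  B5:  IN={}  OUT={}
  B6:  IN={}  OUT={b*b}

Merge at B2: IN[B2] = OUT[B1] = {a+c}
Applying B2's transfer function to that IN value gives OUT[B2] (row B2 above).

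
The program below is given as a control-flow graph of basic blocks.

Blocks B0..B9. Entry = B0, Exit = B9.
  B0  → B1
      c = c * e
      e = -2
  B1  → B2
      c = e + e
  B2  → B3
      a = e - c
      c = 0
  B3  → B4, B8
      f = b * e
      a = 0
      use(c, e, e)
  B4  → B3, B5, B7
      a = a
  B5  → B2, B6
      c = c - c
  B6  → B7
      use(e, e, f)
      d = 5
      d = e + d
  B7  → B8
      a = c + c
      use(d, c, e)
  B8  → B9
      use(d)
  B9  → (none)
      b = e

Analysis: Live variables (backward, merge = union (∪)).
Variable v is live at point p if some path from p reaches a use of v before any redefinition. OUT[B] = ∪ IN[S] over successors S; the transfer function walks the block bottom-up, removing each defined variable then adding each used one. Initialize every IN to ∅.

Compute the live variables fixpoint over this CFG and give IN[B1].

Per-block solution:
  B0:  IN={b, c, d, e}  OUT={b, d, e}
  B1:  IN={b, d, e}  OUT={b, c, d, e}
  B2:  IN={b, c, d, e}  OUT={b, c, d, e}
  B3:  IN={b, c, d, e}  OUT={a, b, c, d, e, f}
  B4:  IN={a, b, c, d, e, f}  OUT={b, c, d, e, f}
  B5:  IN={b, c, d, e, f}  OUT={b, c, d, e, f}
  B6:  IN={c, e, f}  OUT={c, d, e}
  B7:  IN={c, d, e}  OUT={d, e}
  B8:  IN={d, e}  OUT={e}
  B9:  IN={e}  OUT={}

Merge at B1: OUT[B1] = IN[B2] = {b, c, d, e}
Applying B1's transfer function to that OUT value gives IN[B1] (row B1 above).

Answer: {b, d, e}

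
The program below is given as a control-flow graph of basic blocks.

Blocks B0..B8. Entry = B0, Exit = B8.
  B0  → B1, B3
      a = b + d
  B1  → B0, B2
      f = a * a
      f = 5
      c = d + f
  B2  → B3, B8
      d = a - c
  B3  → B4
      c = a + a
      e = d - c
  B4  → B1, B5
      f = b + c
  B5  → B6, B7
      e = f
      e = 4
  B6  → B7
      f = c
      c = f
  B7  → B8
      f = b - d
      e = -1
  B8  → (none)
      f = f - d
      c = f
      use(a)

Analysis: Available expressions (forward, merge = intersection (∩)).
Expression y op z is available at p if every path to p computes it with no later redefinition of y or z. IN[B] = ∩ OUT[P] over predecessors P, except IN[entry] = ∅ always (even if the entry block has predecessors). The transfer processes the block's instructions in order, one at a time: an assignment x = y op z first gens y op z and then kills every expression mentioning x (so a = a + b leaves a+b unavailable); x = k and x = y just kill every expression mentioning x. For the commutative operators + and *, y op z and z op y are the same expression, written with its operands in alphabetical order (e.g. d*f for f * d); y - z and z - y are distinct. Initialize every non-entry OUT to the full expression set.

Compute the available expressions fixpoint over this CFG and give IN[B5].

Per-block solution:
  B0:  IN={}  OUT={b+d}
  B1:  IN={}  OUT={a*a, d+f}
  B2:  IN={a*a, d+f}  OUT={a*a, a-c}
  B3:  IN={}  OUT={a+a, d-c}
  B4:  IN={a+a, d-c}  OUT={a+a, b+c, d-c}
  B5:  IN={a+a, b+c, d-c}  OUT={a+a, b+c, d-c}
  B6:  IN={a+a, b+c, d-c}  OUT={a+a}
  B7:  IN={a+a}  OUT={a+a, b-d}
  B8:  IN={}  OUT={}

Merge at B5: IN[B5] = OUT[B4] = {a+a, b+c, d-c}

Answer: {a+a, b+c, d-c}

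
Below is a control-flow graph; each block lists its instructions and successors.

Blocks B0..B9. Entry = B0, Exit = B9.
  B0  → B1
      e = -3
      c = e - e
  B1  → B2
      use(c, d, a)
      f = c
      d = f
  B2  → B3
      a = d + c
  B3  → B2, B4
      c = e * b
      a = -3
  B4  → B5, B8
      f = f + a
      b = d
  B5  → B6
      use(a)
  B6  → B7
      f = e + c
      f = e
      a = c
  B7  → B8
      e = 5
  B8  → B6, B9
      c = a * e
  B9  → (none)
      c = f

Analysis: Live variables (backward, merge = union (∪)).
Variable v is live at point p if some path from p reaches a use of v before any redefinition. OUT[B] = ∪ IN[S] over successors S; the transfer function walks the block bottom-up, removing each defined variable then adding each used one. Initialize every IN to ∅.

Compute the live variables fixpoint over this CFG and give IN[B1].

Answer: {a, b, c, d, e}

Trace:
Converged values:
  B0: | IN={a, b, d} | OUT={a, b, c, d, e}
  B1: | IN={a, b, c, d, e} | OUT={b, c, d, e, f}
  B2: | IN={b, c, d, e, f} | OUT={b, d, e, f}
  B3: | IN={b, d, e, f} | OUT={a, b, c, d, e, f}
  B4: | IN={a, c, d, e, f} | OUT={a, c, e, f}
  B5: | IN={a, c, e} | OUT={c, e}
  B6: | IN={c, e} | OUT={a, f}
  B7: | IN={a, f} | OUT={a, e, f}
  B8: | IN={a, e, f} | OUT={c, e, f}
  B9: | IN={f} | OUT={}

Merge at B1: OUT[B1] = IN[B2] = {b, c, d, e, f}
Applying B1's transfer function to that OUT value gives IN[B1] (row B1 above).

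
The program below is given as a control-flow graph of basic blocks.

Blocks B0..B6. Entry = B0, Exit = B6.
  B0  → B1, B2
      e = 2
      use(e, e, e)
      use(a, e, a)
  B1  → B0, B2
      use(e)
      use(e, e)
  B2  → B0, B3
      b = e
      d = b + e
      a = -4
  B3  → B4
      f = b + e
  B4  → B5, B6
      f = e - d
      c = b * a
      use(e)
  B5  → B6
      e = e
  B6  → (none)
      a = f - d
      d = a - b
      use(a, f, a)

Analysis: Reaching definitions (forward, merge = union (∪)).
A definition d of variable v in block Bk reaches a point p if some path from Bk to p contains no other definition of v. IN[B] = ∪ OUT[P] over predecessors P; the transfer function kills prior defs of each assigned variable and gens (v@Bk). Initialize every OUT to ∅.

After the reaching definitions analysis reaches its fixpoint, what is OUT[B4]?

Answer: {a@B2, b@B2, c@B4, d@B2, e@B0, f@B4}

Derivation:
Converged values:
  B0:  IN={a@B2, b@B2, d@B2, e@B0}  OUT={a@B2, b@B2, d@B2, e@B0}
  B1:  IN={a@B2, b@B2, d@B2, e@B0}  OUT={a@B2, b@B2, d@B2, e@B0}
  B2:  IN={a@B2, b@B2, d@B2, e@B0}  OUT={a@B2, b@B2, d@B2, e@B0}
  B3:  IN={a@B2, b@B2, d@B2, e@B0}  OUT={a@B2, b@B2, d@B2, e@B0, f@B3}
  B4:  IN={a@B2, b@B2, d@B2, e@B0, f@B3}  OUT={a@B2, b@B2, c@B4, d@B2, e@B0, f@B4}
  B5:  IN={a@B2, b@B2, c@B4, d@B2, e@B0, f@B4}  OUT={a@B2, b@B2, c@B4, d@B2, e@B5, f@B4}
  B6:  IN={a@B2, b@B2, c@B4, d@B2, e@B0, e@B5, f@B4}  OUT={a@B6, b@B2, c@B4, d@B6, e@B0, e@B5, f@B4}

Merge at B4: IN[B4] = OUT[B3] = {a@B2, b@B2, d@B2, e@B0, f@B3}
Applying B4's transfer function to that IN value gives OUT[B4] (row B4 above).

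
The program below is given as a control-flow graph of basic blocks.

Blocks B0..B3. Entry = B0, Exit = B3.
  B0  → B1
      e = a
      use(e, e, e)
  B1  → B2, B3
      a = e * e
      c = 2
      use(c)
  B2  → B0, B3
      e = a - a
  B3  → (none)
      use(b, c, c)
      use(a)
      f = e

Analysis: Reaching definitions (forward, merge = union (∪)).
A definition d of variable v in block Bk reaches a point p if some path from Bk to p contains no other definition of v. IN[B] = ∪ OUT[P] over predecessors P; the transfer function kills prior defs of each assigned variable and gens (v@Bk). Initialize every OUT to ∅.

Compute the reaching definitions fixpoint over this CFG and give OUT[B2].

Answer: {a@B1, c@B1, e@B2}

Trace:
Fixpoint table:
  B0:  IN={a@B1, c@B1, e@B2}  OUT={a@B1, c@B1, e@B0}
  B1:  IN={a@B1, c@B1, e@B0}  OUT={a@B1, c@B1, e@B0}
  B2:  IN={a@B1, c@B1, e@B0}  OUT={a@B1, c@B1, e@B2}
  B3:  IN={a@B1, c@B1, e@B0, e@B2}  OUT={a@B1, c@B1, e@B0, e@B2, f@B3}

Merge at B2: IN[B2] = OUT[B1] = {a@B1, c@B1, e@B0}
Applying B2's transfer function to that IN value gives OUT[B2] (row B2 above).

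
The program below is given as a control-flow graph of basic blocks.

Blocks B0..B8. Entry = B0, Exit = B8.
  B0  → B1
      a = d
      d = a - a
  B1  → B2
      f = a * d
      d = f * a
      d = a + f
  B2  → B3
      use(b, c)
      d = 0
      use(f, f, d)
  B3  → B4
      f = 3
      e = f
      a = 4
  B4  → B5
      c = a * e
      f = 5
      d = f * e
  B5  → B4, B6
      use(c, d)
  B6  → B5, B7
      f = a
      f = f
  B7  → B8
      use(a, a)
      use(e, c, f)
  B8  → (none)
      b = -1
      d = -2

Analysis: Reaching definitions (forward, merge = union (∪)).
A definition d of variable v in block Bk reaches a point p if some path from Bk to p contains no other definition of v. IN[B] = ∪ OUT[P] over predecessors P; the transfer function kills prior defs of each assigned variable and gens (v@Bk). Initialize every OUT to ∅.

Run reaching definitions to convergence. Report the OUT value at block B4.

Fixpoint table:
  B0: | IN={} | OUT={a@B0, d@B0}
  B1: | IN={a@B0, d@B0} | OUT={a@B0, d@B1, f@B1}
  B2: | IN={a@B0, d@B1, f@B1} | OUT={a@B0, d@B2, f@B1}
  B3: | IN={a@B0, d@B2, f@B1} | OUT={a@B3, d@B2, e@B3, f@B3}
  B4: | IN={a@B3, c@B4, d@B2, d@B4, e@B3, f@B3, f@B4, f@B6} | OUT={a@B3, c@B4, d@B4, e@B3, f@B4}
  B5: | IN={a@B3, c@B4, d@B4, e@B3, f@B4, f@B6} | OUT={a@B3, c@B4, d@B4, e@B3, f@B4, f@B6}
  B6: | IN={a@B3, c@B4, d@B4, e@B3, f@B4, f@B6} | OUT={a@B3, c@B4, d@B4, e@B3, f@B6}
  B7: | IN={a@B3, c@B4, d@B4, e@B3, f@B6} | OUT={a@B3, c@B4, d@B4, e@B3, f@B6}
  B8: | IN={a@B3, c@B4, d@B4, e@B3, f@B6} | OUT={a@B3, b@B8, c@B4, d@B8, e@B3, f@B6}

Merge at B4: IN[B4] = OUT[B3] ⊔ OUT[B5] = {a@B3, c@B4, d@B2, d@B4, e@B3, f@B3, f@B4, f@B6}
Applying B4's transfer function to that IN value gives OUT[B4] (row B4 above).

Answer: {a@B3, c@B4, d@B4, e@B3, f@B4}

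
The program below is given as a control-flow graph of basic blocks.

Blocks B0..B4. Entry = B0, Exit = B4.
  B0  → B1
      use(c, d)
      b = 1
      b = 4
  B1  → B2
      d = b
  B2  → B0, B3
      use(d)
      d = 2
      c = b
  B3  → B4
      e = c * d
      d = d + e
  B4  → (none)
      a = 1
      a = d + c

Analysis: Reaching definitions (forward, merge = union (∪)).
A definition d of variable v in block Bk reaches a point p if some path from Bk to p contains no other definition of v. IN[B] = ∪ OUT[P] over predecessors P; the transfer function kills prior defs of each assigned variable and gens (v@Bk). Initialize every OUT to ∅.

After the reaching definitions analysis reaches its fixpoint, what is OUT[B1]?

Answer: {b@B0, c@B2, d@B1}

Working:
Per-block solution:
  B0:   IN={b@B0, c@B2, d@B2}   OUT={b@B0, c@B2, d@B2}
  B1:   IN={b@B0, c@B2, d@B2}   OUT={b@B0, c@B2, d@B1}
  B2:   IN={b@B0, c@B2, d@B1}   OUT={b@B0, c@B2, d@B2}
  B3:   IN={b@B0, c@B2, d@B2}   OUT={b@B0, c@B2, d@B3, e@B3}
  B4:   IN={b@B0, c@B2, d@B3, e@B3}   OUT={a@B4, b@B0, c@B2, d@B3, e@B3}

Merge at B1: IN[B1] = OUT[B0] = {b@B0, c@B2, d@B2}
Applying B1's transfer function to that IN value gives OUT[B1] (row B1 above).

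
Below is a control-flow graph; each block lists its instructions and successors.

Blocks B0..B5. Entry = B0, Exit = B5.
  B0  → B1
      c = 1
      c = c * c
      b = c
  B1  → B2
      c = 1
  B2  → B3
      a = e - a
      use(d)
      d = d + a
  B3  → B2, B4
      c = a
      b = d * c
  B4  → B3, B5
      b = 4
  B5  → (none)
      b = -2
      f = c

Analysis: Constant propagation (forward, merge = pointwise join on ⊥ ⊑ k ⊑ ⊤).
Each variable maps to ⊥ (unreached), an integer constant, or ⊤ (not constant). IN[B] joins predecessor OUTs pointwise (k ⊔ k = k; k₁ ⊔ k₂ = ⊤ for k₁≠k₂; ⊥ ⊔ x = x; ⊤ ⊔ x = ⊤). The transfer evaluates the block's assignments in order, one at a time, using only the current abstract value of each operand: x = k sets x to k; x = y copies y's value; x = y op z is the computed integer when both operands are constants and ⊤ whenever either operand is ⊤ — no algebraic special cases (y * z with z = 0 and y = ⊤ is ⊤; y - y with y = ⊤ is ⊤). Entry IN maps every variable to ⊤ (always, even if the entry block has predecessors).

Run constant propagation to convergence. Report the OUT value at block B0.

Fixpoint table:
  B0:   IN=(all ⊤)   OUT={b:1, c:1; rest ⊤}
  B1:   IN={b:1, c:1; rest ⊤}   OUT={b:1, c:1; rest ⊤}
  B2:   IN=(all ⊤)   OUT=(all ⊤)
  B3:   IN=(all ⊤)   OUT=(all ⊤)
  B4:   IN=(all ⊤)   OUT={b:4; rest ⊤}
  B5:   IN={b:4; rest ⊤}   OUT={b:-2; rest ⊤}

B0 is the boundary node: IN[B0] = {a: ⊤, b: ⊤, c: ⊤, d: ⊤, e: ⊤, f: ⊤}
Applying B0's transfer function to that IN value gives OUT[B0] (row B0 above).

Answer: {a: ⊤, b: 1, c: 1, d: ⊤, e: ⊤, f: ⊤}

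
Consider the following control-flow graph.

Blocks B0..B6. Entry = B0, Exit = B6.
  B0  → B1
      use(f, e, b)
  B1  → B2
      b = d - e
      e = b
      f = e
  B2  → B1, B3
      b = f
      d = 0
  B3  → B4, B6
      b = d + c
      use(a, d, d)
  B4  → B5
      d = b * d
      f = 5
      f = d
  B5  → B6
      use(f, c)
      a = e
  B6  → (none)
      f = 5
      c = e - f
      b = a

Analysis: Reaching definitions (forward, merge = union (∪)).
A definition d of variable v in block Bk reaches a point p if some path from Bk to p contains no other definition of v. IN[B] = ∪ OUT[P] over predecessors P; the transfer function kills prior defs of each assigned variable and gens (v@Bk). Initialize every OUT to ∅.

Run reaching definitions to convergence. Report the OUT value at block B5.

Answer: {a@B5, b@B3, d@B4, e@B1, f@B4}

Trace:
Per-block solution:
  B0: | IN={} | OUT={}
  B1: | IN={b@B2, d@B2, e@B1, f@B1} | OUT={b@B1, d@B2, e@B1, f@B1}
  B2: | IN={b@B1, d@B2, e@B1, f@B1} | OUT={b@B2, d@B2, e@B1, f@B1}
  B3: | IN={b@B2, d@B2, e@B1, f@B1} | OUT={b@B3, d@B2, e@B1, f@B1}
  B4: | IN={b@B3, d@B2, e@B1, f@B1} | OUT={b@B3, d@B4, e@B1, f@B4}
  B5: | IN={b@B3, d@B4, e@B1, f@B4} | OUT={a@B5, b@B3, d@B4, e@B1, f@B4}
  B6: | IN={a@B5, b@B3, d@B2, d@B4, e@B1, f@B1, f@B4} | OUT={a@B5, b@B6, c@B6, d@B2, d@B4, e@B1, f@B6}

Merge at B5: IN[B5] = OUT[B4] = {b@B3, d@B4, e@B1, f@B4}
Applying B5's transfer function to that IN value gives OUT[B5] (row B5 above).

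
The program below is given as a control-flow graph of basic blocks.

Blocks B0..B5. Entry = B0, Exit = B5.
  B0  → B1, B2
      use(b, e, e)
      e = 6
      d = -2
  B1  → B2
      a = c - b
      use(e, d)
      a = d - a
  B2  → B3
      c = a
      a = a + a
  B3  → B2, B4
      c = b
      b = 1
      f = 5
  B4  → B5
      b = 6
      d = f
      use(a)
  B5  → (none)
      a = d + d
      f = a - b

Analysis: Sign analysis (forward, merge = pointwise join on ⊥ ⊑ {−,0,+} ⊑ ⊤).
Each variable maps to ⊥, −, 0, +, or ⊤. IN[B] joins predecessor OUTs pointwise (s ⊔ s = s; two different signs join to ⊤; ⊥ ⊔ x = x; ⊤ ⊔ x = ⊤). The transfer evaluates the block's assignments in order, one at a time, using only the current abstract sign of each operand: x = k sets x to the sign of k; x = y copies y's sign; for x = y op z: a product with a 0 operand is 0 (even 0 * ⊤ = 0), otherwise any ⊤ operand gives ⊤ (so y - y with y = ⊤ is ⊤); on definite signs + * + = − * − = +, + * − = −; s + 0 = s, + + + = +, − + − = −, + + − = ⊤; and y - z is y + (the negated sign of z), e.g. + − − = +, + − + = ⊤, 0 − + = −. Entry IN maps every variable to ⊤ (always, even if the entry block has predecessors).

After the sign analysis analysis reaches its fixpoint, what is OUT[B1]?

Answer: {a: ⊤, b: ⊤, c: ⊤, d: -, e: +, f: ⊤}

Trace:
Converged values:
  B0: | IN=(all ⊤) | OUT={d:-, e:+; rest ⊤}
  B1: | IN={d:-, e:+; rest ⊤} | OUT={d:-, e:+; rest ⊤}
  B2: | IN={d:-, e:+; rest ⊤} | OUT={d:-, e:+; rest ⊤}
  B3: | IN={d:-, e:+; rest ⊤} | OUT={b:+, d:-, e:+, f:+; rest ⊤}
  B4: | IN={b:+, d:-, e:+, f:+; rest ⊤} | OUT={b:+, d:+, e:+, f:+; rest ⊤}
  B5: | IN={b:+, d:+, e:+, f:+; rest ⊤} | OUT={a:+, b:+, d:+, e:+; rest ⊤}

Merge at B1: IN[B1] = OUT[B0] = {a: ⊤, b: ⊤, c: ⊤, d: -, e: +, f: ⊤}
Applying B1's transfer function to that IN value gives OUT[B1] (row B1 above).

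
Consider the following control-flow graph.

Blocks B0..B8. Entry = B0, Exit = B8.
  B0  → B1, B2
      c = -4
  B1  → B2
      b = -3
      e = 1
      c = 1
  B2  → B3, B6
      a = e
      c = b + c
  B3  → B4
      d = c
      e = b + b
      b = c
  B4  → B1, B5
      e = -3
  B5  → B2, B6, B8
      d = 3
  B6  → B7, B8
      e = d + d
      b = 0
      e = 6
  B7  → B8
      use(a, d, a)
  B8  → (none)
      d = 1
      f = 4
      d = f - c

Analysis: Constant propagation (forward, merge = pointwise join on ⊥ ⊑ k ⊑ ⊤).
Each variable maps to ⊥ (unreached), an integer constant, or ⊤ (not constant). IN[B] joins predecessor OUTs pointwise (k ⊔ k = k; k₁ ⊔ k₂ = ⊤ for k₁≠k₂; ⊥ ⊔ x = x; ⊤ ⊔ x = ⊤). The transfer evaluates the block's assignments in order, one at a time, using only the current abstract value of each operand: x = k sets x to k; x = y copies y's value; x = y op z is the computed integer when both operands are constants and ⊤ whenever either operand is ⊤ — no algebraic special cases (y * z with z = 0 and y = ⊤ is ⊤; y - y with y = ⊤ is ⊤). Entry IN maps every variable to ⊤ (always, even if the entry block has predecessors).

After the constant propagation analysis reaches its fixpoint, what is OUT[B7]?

Per-block solution:
  B0:  IN=(all ⊤)  OUT={c:-4; rest ⊤}
  B1:  IN=(all ⊤)  OUT={b:-3, c:1, e:1; rest ⊤}
  B2:  IN=(all ⊤)  OUT=(all ⊤)
  B3:  IN=(all ⊤)  OUT=(all ⊤)
  B4:  IN=(all ⊤)  OUT={e:-3; rest ⊤}
  B5:  IN={e:-3; rest ⊤}  OUT={d:3, e:-3; rest ⊤}
  B6:  IN=(all ⊤)  OUT={b:0, e:6; rest ⊤}
  B7:  IN={b:0, e:6; rest ⊤}  OUT={b:0, e:6; rest ⊤}
  B8:  IN=(all ⊤)  OUT={f:4; rest ⊤}

Merge at B7: IN[B7] = OUT[B6] = {a: ⊤, b: 0, c: ⊤, d: ⊤, e: 6, f: ⊤}
Applying B7's transfer function to that IN value gives OUT[B7] (row B7 above).

Answer: {a: ⊤, b: 0, c: ⊤, d: ⊤, e: 6, f: ⊤}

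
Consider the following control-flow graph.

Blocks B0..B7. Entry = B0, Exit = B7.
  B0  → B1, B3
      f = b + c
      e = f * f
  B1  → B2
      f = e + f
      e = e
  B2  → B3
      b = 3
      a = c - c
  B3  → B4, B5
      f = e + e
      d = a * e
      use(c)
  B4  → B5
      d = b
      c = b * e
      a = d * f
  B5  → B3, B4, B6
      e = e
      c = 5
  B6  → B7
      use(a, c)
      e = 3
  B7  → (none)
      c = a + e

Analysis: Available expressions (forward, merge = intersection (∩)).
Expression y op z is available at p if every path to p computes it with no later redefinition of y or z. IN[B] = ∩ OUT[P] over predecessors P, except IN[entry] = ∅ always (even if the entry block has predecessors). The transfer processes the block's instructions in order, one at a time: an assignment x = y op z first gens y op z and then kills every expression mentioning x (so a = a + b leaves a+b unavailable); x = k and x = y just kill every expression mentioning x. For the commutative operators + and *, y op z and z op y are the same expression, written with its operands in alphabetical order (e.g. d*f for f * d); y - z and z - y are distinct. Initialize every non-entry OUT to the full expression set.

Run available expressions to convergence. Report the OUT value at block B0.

Fixpoint table:
  B0: | IN={} | OUT={b+c, f*f}
  B1: | IN={b+c, f*f} | OUT={b+c}
  B2: | IN={b+c} | OUT={c-c}
  B3: | IN={} | OUT={a*e, e+e}
  B4: | IN={} | OUT={b*e, d*f}
  B5: | IN={} | OUT={}
  B6: | IN={} | OUT={}
  B7: | IN={} | OUT={a+e}

B0 is the boundary node: IN[B0] = {}
Applying B0's transfer function to that IN value gives OUT[B0] (row B0 above).

Answer: {b+c, f*f}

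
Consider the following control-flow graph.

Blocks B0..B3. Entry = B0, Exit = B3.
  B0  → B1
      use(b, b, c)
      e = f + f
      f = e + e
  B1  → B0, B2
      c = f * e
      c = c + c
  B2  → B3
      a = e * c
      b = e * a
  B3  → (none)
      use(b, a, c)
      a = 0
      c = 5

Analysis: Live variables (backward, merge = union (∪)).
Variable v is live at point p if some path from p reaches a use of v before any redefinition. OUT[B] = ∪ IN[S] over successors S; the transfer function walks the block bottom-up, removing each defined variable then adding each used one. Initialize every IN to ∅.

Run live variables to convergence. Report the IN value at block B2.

Answer: {c, e}

Working:
Converged values:
  B0: | IN={b, c, f} | OUT={b, e, f}
  B1: | IN={b, e, f} | OUT={b, c, e, f}
  B2: | IN={c, e} | OUT={a, b, c}
  B3: | IN={a, b, c} | OUT={}

Merge at B2: OUT[B2] = IN[B3] = {a, b, c}
Applying B2's transfer function to that OUT value gives IN[B2] (row B2 above).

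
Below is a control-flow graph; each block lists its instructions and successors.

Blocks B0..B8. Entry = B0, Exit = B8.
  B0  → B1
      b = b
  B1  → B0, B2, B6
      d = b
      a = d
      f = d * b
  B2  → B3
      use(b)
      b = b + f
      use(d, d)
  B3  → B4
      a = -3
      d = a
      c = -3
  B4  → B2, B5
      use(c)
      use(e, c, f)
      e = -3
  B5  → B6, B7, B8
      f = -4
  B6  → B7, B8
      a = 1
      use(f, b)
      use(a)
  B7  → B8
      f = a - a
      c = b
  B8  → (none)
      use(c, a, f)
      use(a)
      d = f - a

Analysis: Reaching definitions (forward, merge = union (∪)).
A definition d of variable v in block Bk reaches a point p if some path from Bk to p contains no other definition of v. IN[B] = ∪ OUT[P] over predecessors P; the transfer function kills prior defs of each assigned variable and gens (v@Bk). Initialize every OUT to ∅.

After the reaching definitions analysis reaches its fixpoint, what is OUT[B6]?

Answer: {a@B6, b@B0, b@B2, c@B3, d@B1, d@B3, e@B4, f@B1, f@B5}

Trace:
Converged values:
  B0:   IN={a@B1, b@B0, d@B1, f@B1}   OUT={a@B1, b@B0, d@B1, f@B1}
  B1:   IN={a@B1, b@B0, d@B1, f@B1}   OUT={a@B1, b@B0, d@B1, f@B1}
  B2:   IN={a@B1, a@B3, b@B0, b@B2, c@B3, d@B1, d@B3, e@B4, f@B1}   OUT={a@B1, a@B3, b@B2, c@B3, d@B1, d@B3, e@B4, f@B1}
  B3:   IN={a@B1, a@B3, b@B2, c@B3, d@B1, d@B3, e@B4, f@B1}   OUT={a@B3, b@B2, c@B3, d@B3, e@B4, f@B1}
  B4:   IN={a@B3, b@B2, c@B3, d@B3, e@B4, f@B1}   OUT={a@B3, b@B2, c@B3, d@B3, e@B4, f@B1}
  B5:   IN={a@B3, b@B2, c@B3, d@B3, e@B4, f@B1}   OUT={a@B3, b@B2, c@B3, d@B3, e@B4, f@B5}
  B6:   IN={a@B1, a@B3, b@B0, b@B2, c@B3, d@B1, d@B3, e@B4, f@B1, f@B5}   OUT={a@B6, b@B0, b@B2, c@B3, d@B1, d@B3, e@B4, f@B1, f@B5}
  B7:   IN={a@B3, a@B6, b@B0, b@B2, c@B3, d@B1, d@B3, e@B4, f@B1, f@B5}   OUT={a@B3, a@B6, b@B0, b@B2, c@B7, d@B1, d@B3, e@B4, f@B7}
  B8:   IN={a@B3, a@B6, b@B0, b@B2, c@B3, c@B7, d@B1, d@B3, e@B4, f@B1, f@B5, f@B7}   OUT={a@B3, a@B6, b@B0, b@B2, c@B3, c@B7, d@B8, e@B4, f@B1, f@B5, f@B7}

Merge at B6: IN[B6] = OUT[B1] ⊔ OUT[B5] = {a@B1, a@B3, b@B0, b@B2, c@B3, d@B1, d@B3, e@B4, f@B1, f@B5}
Applying B6's transfer function to that IN value gives OUT[B6] (row B6 above).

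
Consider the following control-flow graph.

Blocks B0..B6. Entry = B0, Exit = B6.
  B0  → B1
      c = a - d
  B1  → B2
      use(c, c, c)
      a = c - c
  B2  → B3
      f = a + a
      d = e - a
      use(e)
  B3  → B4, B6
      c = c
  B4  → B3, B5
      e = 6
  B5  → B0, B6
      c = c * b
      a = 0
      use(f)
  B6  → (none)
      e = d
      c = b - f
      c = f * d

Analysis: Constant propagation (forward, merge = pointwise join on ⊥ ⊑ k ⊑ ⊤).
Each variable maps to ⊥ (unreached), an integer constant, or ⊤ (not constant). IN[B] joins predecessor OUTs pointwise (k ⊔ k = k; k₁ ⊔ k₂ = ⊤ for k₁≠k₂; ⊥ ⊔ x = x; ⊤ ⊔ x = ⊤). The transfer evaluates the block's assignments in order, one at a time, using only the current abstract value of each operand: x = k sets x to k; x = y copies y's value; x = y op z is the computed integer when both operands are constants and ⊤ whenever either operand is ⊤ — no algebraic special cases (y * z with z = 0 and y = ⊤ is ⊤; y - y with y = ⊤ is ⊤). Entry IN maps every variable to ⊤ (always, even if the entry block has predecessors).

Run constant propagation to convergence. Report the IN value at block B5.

Converged values:
  B0:  IN=(all ⊤)  OUT=(all ⊤)
  B1:  IN=(all ⊤)  OUT=(all ⊤)
  B2:  IN=(all ⊤)  OUT=(all ⊤)
  B3:  IN=(all ⊤)  OUT=(all ⊤)
  B4:  IN=(all ⊤)  OUT={e:6; rest ⊤}
  B5:  IN={e:6; rest ⊤}  OUT={a:0, e:6; rest ⊤}
  B6:  IN=(all ⊤)  OUT=(all ⊤)

Merge at B5: IN[B5] = OUT[B4] = {a: ⊤, b: ⊤, c: ⊤, d: ⊤, e: 6, f: ⊤}

Answer: {a: ⊤, b: ⊤, c: ⊤, d: ⊤, e: 6, f: ⊤}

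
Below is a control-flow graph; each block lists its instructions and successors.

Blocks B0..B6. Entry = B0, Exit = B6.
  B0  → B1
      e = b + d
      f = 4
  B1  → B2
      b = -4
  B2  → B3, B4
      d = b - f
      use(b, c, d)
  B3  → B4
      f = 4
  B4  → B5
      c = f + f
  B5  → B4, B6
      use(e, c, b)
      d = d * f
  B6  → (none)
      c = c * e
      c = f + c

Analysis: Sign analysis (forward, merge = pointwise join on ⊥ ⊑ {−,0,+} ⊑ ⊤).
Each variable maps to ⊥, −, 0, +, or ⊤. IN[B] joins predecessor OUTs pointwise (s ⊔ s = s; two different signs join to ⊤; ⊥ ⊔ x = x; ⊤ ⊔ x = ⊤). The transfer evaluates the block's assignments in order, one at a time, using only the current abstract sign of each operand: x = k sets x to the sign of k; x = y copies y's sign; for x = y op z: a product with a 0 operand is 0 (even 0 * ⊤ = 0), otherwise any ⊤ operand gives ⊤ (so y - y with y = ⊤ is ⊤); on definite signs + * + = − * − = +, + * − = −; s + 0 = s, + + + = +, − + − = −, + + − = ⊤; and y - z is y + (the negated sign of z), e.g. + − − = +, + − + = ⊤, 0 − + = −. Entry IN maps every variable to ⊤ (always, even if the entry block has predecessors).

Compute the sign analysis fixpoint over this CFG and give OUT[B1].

Fixpoint table:
  B0:   IN=(all ⊤)   OUT={f:+; rest ⊤}
  B1:   IN={f:+; rest ⊤}   OUT={b:-, f:+; rest ⊤}
  B2:   IN={b:-, f:+; rest ⊤}   OUT={b:-, d:-, f:+; rest ⊤}
  B3:   IN={b:-, d:-, f:+; rest ⊤}   OUT={b:-, d:-, f:+; rest ⊤}
  B4:   IN={b:-, d:-, f:+; rest ⊤}   OUT={b:-, c:+, d:-, f:+; rest ⊤}
  B5:   IN={b:-, c:+, d:-, f:+; rest ⊤}   OUT={b:-, c:+, d:-, f:+; rest ⊤}
  B6:   IN={b:-, c:+, d:-, f:+; rest ⊤}   OUT={b:-, d:-, f:+; rest ⊤}

Merge at B1: IN[B1] = OUT[B0] = {a: ⊤, b: ⊤, c: ⊤, d: ⊤, e: ⊤, f: +}
Applying B1's transfer function to that IN value gives OUT[B1] (row B1 above).

Answer: {a: ⊤, b: -, c: ⊤, d: ⊤, e: ⊤, f: +}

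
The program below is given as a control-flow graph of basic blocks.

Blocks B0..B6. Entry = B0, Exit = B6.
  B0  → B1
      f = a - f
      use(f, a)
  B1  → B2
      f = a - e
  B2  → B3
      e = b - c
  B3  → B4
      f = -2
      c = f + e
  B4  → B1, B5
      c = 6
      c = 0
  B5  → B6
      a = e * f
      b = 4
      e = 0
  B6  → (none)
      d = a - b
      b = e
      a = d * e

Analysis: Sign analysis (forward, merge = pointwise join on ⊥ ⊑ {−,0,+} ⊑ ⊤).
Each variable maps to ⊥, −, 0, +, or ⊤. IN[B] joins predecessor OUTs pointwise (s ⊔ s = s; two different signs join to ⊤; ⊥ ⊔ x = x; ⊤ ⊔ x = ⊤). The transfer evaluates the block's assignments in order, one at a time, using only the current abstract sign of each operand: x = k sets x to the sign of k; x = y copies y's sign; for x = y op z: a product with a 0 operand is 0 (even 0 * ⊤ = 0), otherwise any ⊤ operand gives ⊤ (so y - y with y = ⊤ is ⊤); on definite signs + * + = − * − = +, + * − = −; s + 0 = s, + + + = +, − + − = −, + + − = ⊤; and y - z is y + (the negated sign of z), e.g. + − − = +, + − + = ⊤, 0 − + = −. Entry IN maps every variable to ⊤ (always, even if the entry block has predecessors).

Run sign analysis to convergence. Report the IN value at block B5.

Answer: {a: ⊤, b: ⊤, c: 0, d: ⊤, e: ⊤, f: -}

Trace:
Fixpoint table:
  B0:   IN=(all ⊤)   OUT=(all ⊤)
  B1:   IN=(all ⊤)   OUT=(all ⊤)
  B2:   IN=(all ⊤)   OUT=(all ⊤)
  B3:   IN=(all ⊤)   OUT={f:-; rest ⊤}
  B4:   IN={f:-; rest ⊤}   OUT={c:0, f:-; rest ⊤}
  B5:   IN={c:0, f:-; rest ⊤}   OUT={b:+, c:0, e:0, f:-; rest ⊤}
  B6:   IN={b:+, c:0, e:0, f:-; rest ⊤}   OUT={a:0, b:0, c:0, e:0, f:-; rest ⊤}

Merge at B5: IN[B5] = OUT[B4] = {a: ⊤, b: ⊤, c: 0, d: ⊤, e: ⊤, f: -}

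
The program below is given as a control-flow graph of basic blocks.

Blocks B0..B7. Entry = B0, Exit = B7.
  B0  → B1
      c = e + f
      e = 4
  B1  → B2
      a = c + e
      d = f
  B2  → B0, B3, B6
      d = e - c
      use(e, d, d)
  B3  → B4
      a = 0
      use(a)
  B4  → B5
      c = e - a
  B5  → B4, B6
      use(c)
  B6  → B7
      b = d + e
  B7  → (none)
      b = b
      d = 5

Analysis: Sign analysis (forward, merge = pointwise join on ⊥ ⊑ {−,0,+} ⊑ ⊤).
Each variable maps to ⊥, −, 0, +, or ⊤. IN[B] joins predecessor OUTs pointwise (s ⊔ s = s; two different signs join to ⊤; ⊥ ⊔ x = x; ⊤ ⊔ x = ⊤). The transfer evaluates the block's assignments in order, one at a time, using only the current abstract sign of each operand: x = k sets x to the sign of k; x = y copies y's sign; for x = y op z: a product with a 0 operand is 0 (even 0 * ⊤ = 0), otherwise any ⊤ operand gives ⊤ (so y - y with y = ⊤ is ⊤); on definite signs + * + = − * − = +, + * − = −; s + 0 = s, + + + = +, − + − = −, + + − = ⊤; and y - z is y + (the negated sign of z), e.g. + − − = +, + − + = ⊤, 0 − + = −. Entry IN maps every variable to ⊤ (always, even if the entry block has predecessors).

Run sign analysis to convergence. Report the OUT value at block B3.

Answer: {a: 0, b: ⊤, c: ⊤, d: ⊤, e: +, f: ⊤}

Trace:
Per-block solution:
  B0:  IN=(all ⊤)  OUT={e:+; rest ⊤}
  B1:  IN={e:+; rest ⊤}  OUT={e:+; rest ⊤}
  B2:  IN={e:+; rest ⊤}  OUT={e:+; rest ⊤}
  B3:  IN={e:+; rest ⊤}  OUT={a:0, e:+; rest ⊤}
  B4:  IN={a:0, e:+; rest ⊤}  OUT={a:0, c:+, e:+; rest ⊤}
  B5:  IN={a:0, c:+, e:+; rest ⊤}  OUT={a:0, c:+, e:+; rest ⊤}
  B6:  IN={e:+; rest ⊤}  OUT={e:+; rest ⊤}
  B7:  IN={e:+; rest ⊤}  OUT={d:+, e:+; rest ⊤}

Merge at B3: IN[B3] = OUT[B2] = {a: ⊤, b: ⊤, c: ⊤, d: ⊤, e: +, f: ⊤}
Applying B3's transfer function to that IN value gives OUT[B3] (row B3 above).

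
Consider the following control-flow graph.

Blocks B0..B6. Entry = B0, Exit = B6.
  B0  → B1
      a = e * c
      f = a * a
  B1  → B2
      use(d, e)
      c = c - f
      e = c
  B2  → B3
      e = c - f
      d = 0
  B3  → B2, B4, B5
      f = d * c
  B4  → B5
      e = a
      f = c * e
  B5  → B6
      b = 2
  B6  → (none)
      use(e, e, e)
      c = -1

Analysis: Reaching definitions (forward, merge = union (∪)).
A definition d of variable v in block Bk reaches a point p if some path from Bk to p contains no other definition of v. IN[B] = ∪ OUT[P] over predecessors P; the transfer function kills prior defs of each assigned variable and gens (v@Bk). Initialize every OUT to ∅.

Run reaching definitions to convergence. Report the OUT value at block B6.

Fixpoint table:
  B0:  IN={}  OUT={a@B0, f@B0}
  B1:  IN={a@B0, f@B0}  OUT={a@B0, c@B1, e@B1, f@B0}
  B2:  IN={a@B0, c@B1, d@B2, e@B1, e@B2, f@B0, f@B3}  OUT={a@B0, c@B1, d@B2, e@B2, f@B0, f@B3}
  B3:  IN={a@B0, c@B1, d@B2, e@B2, f@B0, f@B3}  OUT={a@B0, c@B1, d@B2, e@B2, f@B3}
  B4:  IN={a@B0, c@B1, d@B2, e@B2, f@B3}  OUT={a@B0, c@B1, d@B2, e@B4, f@B4}
  B5:  IN={a@B0, c@B1, d@B2, e@B2, e@B4, f@B3, f@B4}  OUT={a@B0, b@B5, c@B1, d@B2, e@B2, e@B4, f@B3, f@B4}
  B6:  IN={a@B0, b@B5, c@B1, d@B2, e@B2, e@B4, f@B3, f@B4}  OUT={a@B0, b@B5, c@B6, d@B2, e@B2, e@B4, f@B3, f@B4}

Merge at B6: IN[B6] = OUT[B5] = {a@B0, b@B5, c@B1, d@B2, e@B2, e@B4, f@B3, f@B4}
Applying B6's transfer function to that IN value gives OUT[B6] (row B6 above).

Answer: {a@B0, b@B5, c@B6, d@B2, e@B2, e@B4, f@B3, f@B4}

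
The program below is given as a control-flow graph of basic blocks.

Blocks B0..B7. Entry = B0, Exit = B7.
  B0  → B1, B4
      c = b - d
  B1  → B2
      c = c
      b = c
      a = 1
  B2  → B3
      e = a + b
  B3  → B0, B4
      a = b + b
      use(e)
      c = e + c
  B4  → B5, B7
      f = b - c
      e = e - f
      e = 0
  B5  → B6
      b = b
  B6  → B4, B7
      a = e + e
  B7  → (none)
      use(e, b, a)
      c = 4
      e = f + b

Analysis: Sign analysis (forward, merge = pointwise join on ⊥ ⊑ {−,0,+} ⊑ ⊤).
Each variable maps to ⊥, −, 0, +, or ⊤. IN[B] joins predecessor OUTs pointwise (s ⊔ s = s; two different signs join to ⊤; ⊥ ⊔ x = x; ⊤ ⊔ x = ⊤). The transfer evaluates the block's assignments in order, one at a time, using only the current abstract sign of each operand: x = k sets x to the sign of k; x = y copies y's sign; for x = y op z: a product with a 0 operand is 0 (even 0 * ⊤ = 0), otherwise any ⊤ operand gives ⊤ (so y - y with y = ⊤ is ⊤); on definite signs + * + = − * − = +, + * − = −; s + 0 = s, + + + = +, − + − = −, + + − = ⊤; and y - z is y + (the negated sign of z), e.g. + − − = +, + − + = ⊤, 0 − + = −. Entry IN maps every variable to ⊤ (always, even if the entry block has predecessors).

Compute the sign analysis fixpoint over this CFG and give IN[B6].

Converged values:
  B0:   IN=(all ⊤)   OUT=(all ⊤)
  B1:   IN=(all ⊤)   OUT={a:+; rest ⊤}
  B2:   IN={a:+; rest ⊤}   OUT={a:+; rest ⊤}
  B3:   IN={a:+; rest ⊤}   OUT=(all ⊤)
  B4:   IN=(all ⊤)   OUT={e:0; rest ⊤}
  B5:   IN={e:0; rest ⊤}   OUT={e:0; rest ⊤}
  B6:   IN={e:0; rest ⊤}   OUT={a:0, e:0; rest ⊤}
  B7:   IN={e:0; rest ⊤}   OUT={c:+; rest ⊤}

Merge at B6: IN[B6] = OUT[B5] = {a: ⊤, b: ⊤, c: ⊤, d: ⊤, e: 0, f: ⊤}

Answer: {a: ⊤, b: ⊤, c: ⊤, d: ⊤, e: 0, f: ⊤}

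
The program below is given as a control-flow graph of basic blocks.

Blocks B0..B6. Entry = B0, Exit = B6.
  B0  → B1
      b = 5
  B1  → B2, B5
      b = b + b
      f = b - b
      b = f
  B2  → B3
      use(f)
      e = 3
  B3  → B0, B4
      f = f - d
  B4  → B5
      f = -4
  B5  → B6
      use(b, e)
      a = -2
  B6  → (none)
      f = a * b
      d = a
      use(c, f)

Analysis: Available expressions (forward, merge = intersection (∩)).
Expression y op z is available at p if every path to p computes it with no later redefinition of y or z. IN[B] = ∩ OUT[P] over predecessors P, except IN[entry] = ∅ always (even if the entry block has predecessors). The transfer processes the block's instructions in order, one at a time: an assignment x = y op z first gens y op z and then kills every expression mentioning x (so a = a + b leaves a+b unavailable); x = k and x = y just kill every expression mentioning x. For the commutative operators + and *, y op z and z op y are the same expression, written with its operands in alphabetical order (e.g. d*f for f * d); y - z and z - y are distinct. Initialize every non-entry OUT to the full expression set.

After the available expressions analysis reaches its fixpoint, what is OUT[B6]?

Answer: {a*b}

Derivation:
Fixpoint table:
  B0:   IN={}   OUT={}
  B1:   IN={}   OUT={}
  B2:   IN={}   OUT={}
  B3:   IN={}   OUT={}
  B4:   IN={}   OUT={}
  B5:   IN={}   OUT={}
  B6:   IN={}   OUT={a*b}

Merge at B6: IN[B6] = OUT[B5] = {}
Applying B6's transfer function to that IN value gives OUT[B6] (row B6 above).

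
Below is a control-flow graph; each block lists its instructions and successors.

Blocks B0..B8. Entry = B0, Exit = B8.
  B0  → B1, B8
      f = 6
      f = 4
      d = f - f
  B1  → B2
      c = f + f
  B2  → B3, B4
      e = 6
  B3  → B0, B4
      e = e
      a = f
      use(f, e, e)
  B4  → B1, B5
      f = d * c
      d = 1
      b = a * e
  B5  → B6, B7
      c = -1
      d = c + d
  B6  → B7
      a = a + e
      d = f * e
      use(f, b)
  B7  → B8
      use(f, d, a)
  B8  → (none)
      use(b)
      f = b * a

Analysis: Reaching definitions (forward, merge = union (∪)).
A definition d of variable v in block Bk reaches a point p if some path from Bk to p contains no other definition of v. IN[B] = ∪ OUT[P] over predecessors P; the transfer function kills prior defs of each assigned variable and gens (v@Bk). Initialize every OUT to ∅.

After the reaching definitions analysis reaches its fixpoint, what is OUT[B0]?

Per-block solution:
  B0: | IN={a@B3, b@B4, c@B1, d@B0, d@B4, e@B3, f@B0, f@B4} | OUT={a@B3, b@B4, c@B1, d@B0, e@B3, f@B0}
  B1: | IN={a@B3, b@B4, c@B1, d@B0, d@B4, e@B2, e@B3, f@B0, f@B4} | OUT={a@B3, b@B4, c@B1, d@B0, d@B4, e@B2, e@B3, f@B0, f@B4}
  B2: | IN={a@B3, b@B4, c@B1, d@B0, d@B4, e@B2, e@B3, f@B0, f@B4} | OUT={a@B3, b@B4, c@B1, d@B0, d@B4, e@B2, f@B0, f@B4}
  B3: | IN={a@B3, b@B4, c@B1, d@B0, d@B4, e@B2, f@B0, f@B4} | OUT={a@B3, b@B4, c@B1, d@B0, d@B4, e@B3, f@B0, f@B4}
  B4: | IN={a@B3, b@B4, c@B1, d@B0, d@B4, e@B2, e@B3, f@B0, f@B4} | OUT={a@B3, b@B4, c@B1, d@B4, e@B2, e@B3, f@B4}
  B5: | IN={a@B3, b@B4, c@B1, d@B4, e@B2, e@B3, f@B4} | OUT={a@B3, b@B4, c@B5, d@B5, e@B2, e@B3, f@B4}
  B6: | IN={a@B3, b@B4, c@B5, d@B5, e@B2, e@B3, f@B4} | OUT={a@B6, b@B4, c@B5, d@B6, e@B2, e@B3, f@B4}
  B7: | IN={a@B3, a@B6, b@B4, c@B5, d@B5, d@B6, e@B2, e@B3, f@B4} | OUT={a@B3, a@B6, b@B4, c@B5, d@B5, d@B6, e@B2, e@B3, f@B4}
  B8: | IN={a@B3, a@B6, b@B4, c@B1, c@B5, d@B0, d@B5, d@B6, e@B2, e@B3, f@B0, f@B4} | OUT={a@B3, a@B6, b@B4, c@B1, c@B5, d@B0, d@B5, d@B6, e@B2, e@B3, f@B8}

Merge at B0 (entry node, so the boundary value {} is joined with the incoming edge(s)): IN[B0] = {} ⊔ OUT[B3] = {a@B3, b@B4, c@B1, d@B0, d@B4, e@B3, f@B0, f@B4}
Applying B0's transfer function to that IN value gives OUT[B0] (row B0 above).

Answer: {a@B3, b@B4, c@B1, d@B0, e@B3, f@B0}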